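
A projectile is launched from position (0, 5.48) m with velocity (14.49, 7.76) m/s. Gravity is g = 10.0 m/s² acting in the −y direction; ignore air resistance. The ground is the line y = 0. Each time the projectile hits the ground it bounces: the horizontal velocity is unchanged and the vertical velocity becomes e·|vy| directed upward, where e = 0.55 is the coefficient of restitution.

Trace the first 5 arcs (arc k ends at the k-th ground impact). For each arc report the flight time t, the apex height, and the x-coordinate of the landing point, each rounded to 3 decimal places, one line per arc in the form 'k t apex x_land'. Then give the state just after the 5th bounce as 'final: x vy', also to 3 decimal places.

1 2.079 8.491 30.127
2 1.433 2.568 50.898
3 0.788 0.777 62.321
4 0.434 0.235 68.605
5 0.238 0.071 72.060
final: 72.060 0.656

Arc 1: start y=5.480, vy=7.760 → t=2.079, apex=8.491, x_land=30.127, impact vy=-13.031
  bounce: vy ← 0.55·13.031 = 7.167
Arc 2: start y=0.000, vy=7.167 → t=1.433, apex=2.568, x_land=50.898, impact vy=-7.167
  bounce: vy ← 0.55·7.167 = 3.942
Arc 3: start y=0.000, vy=3.942 → t=0.788, apex=0.777, x_land=62.321, impact vy=-3.942
  bounce: vy ← 0.55·3.942 = 2.168
Arc 4: start y=0.000, vy=2.168 → t=0.434, apex=0.235, x_land=68.605, impact vy=-2.168
  bounce: vy ← 0.55·2.168 = 1.192
Arc 5: start y=0.000, vy=1.192 → t=0.238, apex=0.071, x_land=72.060, impact vy=-1.192
  bounce: vy ← 0.55·1.192 = 0.656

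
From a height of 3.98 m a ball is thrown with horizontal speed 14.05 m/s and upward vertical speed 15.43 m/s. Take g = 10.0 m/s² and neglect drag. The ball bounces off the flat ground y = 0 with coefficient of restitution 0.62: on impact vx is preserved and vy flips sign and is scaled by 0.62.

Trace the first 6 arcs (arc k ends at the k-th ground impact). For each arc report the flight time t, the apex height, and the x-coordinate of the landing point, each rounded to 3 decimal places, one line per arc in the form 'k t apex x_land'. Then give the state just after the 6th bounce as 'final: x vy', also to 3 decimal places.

Arc 1: start y=3.980, vy=15.430 → t=3.325, apex=15.884, x_land=46.721, impact vy=-17.824
  bounce: vy ← 0.62·17.824 = 11.051
Arc 2: start y=0.000, vy=11.051 → t=2.210, apex=6.106, x_land=77.774, impact vy=-11.051
  bounce: vy ← 0.62·11.051 = 6.851
Arc 3: start y=0.000, vy=6.851 → t=1.370, apex=2.347, x_land=97.026, impact vy=-6.851
  bounce: vy ← 0.62·6.851 = 4.248
Arc 4: start y=0.000, vy=4.248 → t=0.850, apex=0.902, x_land=108.963, impact vy=-4.248
  bounce: vy ← 0.62·4.248 = 2.634
Arc 5: start y=0.000, vy=2.634 → t=0.527, apex=0.347, x_land=116.364, impact vy=-2.634
  bounce: vy ← 0.62·2.634 = 1.633
Arc 6: start y=0.000, vy=1.633 → t=0.327, apex=0.133, x_land=120.952, impact vy=-1.633
  bounce: vy ← 0.62·1.633 = 1.012

1 3.325 15.884 46.721
2 2.210 6.106 77.774
3 1.370 2.347 97.026
4 0.850 0.902 108.963
5 0.527 0.347 116.364
6 0.327 0.133 120.952
final: 120.952 1.012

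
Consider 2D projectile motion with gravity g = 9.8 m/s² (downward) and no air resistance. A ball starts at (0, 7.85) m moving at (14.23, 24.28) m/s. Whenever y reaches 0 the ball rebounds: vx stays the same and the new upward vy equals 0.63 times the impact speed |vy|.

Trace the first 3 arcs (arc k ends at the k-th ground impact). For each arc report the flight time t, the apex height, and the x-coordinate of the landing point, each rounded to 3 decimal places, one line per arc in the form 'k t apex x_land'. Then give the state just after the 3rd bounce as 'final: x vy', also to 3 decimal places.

Arc 1: start y=7.850, vy=24.280 → t=5.260, apex=37.927, x_land=74.845, impact vy=-27.265
  bounce: vy ← 0.63·27.265 = 17.177
Arc 2: start y=0.000, vy=17.177 → t=3.505, apex=15.053, x_land=124.729, impact vy=-17.177
  bounce: vy ← 0.63·17.177 = 10.821
Arc 3: start y=0.000, vy=10.821 → t=2.208, apex=5.975, x_land=156.155, impact vy=-10.821
  bounce: vy ← 0.63·10.821 = 6.818

1 5.260 37.927 74.845
2 3.505 15.053 124.729
3 2.208 5.975 156.155
final: 156.155 6.818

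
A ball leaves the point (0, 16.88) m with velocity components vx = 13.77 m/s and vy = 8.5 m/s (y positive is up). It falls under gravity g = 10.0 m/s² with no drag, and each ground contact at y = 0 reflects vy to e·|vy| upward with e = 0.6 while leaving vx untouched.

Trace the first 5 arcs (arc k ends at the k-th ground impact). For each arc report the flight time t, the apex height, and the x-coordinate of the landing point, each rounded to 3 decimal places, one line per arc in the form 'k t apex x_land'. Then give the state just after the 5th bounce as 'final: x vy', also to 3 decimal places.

Arc 1: start y=16.880, vy=8.500 → t=2.874, apex=20.492, x_land=39.582, impact vy=-20.245
  bounce: vy ← 0.6·20.245 = 12.147
Arc 2: start y=0.000, vy=12.147 → t=2.429, apex=7.377, x_land=73.034, impact vy=-12.147
  bounce: vy ← 0.6·12.147 = 7.288
Arc 3: start y=0.000, vy=7.288 → t=1.458, apex=2.656, x_land=93.105, impact vy=-7.288
  bounce: vy ← 0.6·7.288 = 4.373
Arc 4: start y=0.000, vy=4.373 → t=0.875, apex=0.956, x_land=105.148, impact vy=-4.373
  bounce: vy ← 0.6·4.373 = 2.624
Arc 5: start y=0.000, vy=2.624 → t=0.525, apex=0.344, x_land=112.374, impact vy=-2.624
  bounce: vy ← 0.6·2.624 = 1.574

1 2.874 20.492 39.582
2 2.429 7.377 73.034
3 1.458 2.656 93.105
4 0.875 0.956 105.148
5 0.525 0.344 112.374
final: 112.374 1.574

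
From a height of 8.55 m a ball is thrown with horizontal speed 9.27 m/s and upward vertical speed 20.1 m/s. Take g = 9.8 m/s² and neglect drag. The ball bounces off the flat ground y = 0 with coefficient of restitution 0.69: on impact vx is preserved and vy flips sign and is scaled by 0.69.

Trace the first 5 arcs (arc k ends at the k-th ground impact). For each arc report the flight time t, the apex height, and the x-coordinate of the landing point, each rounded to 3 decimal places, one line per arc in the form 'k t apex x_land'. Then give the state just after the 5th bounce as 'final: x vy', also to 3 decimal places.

Arc 1: start y=8.550, vy=20.100 → t=4.491, apex=29.163, x_land=41.628, impact vy=-23.908
  bounce: vy ← 0.69·23.908 = 16.496
Arc 2: start y=0.000, vy=16.496 → t=3.367, apex=13.884, x_land=72.837, impact vy=-16.496
  bounce: vy ← 0.69·16.496 = 11.383
Arc 3: start y=0.000, vy=11.383 → t=2.323, apex=6.610, x_land=94.371, impact vy=-11.383
  bounce: vy ← 0.69·11.383 = 7.854
Arc 4: start y=0.000, vy=7.854 → t=1.603, apex=3.147, x_land=109.229, impact vy=-7.854
  bounce: vy ← 0.69·7.854 = 5.419
Arc 5: start y=0.000, vy=5.419 → t=1.106, apex=1.498, x_land=119.481, impact vy=-5.419
  bounce: vy ← 0.69·5.419 = 3.739

1 4.491 29.163 41.628
2 3.367 13.884 72.837
3 2.323 6.610 94.371
4 1.603 3.147 109.229
5 1.106 1.498 119.481
final: 119.481 3.739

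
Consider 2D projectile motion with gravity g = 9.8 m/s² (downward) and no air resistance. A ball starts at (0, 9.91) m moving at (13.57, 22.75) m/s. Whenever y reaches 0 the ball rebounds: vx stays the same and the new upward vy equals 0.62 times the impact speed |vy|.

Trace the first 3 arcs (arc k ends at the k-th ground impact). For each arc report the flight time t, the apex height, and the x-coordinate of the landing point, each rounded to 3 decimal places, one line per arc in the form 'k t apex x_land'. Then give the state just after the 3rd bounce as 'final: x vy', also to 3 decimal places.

Arc 1: start y=9.910, vy=22.750 → t=5.044, apex=36.316, x_land=68.445, impact vy=-26.680
  bounce: vy ← 0.62·26.680 = 16.541
Arc 2: start y=0.000, vy=16.541 → t=3.376, apex=13.960, x_land=114.254, impact vy=-16.541
  bounce: vy ← 0.62·16.541 = 10.256
Arc 3: start y=0.000, vy=10.256 → t=2.093, apex=5.366, x_land=142.656, impact vy=-10.256
  bounce: vy ← 0.62·10.256 = 6.358

1 5.044 36.316 68.445
2 3.376 13.960 114.254
3 2.093 5.366 142.656
final: 142.656 6.358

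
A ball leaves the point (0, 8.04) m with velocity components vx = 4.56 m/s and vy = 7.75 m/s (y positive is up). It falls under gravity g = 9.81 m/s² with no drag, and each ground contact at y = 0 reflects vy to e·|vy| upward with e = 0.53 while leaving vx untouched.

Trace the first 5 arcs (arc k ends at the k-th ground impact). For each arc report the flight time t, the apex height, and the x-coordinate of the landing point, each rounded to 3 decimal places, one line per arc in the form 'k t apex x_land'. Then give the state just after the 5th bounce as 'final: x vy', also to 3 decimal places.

1 2.294 11.101 10.463
2 1.595 3.118 17.734
3 0.845 0.876 21.588
4 0.448 0.246 23.631
5 0.237 0.069 24.714
final: 24.714 0.617

Arc 1: start y=8.040, vy=7.750 → t=2.294, apex=11.101, x_land=10.463, impact vy=-14.758
  bounce: vy ← 0.53·14.758 = 7.822
Arc 2: start y=0.000, vy=7.822 → t=1.595, apex=3.118, x_land=17.734, impact vy=-7.822
  bounce: vy ← 0.53·7.822 = 4.146
Arc 3: start y=0.000, vy=4.146 → t=0.845, apex=0.876, x_land=21.588, impact vy=-4.146
  bounce: vy ← 0.53·4.146 = 2.197
Arc 4: start y=0.000, vy=2.197 → t=0.448, apex=0.246, x_land=23.631, impact vy=-2.197
  bounce: vy ← 0.53·2.197 = 1.165
Arc 5: start y=0.000, vy=1.165 → t=0.237, apex=0.069, x_land=24.714, impact vy=-1.165
  bounce: vy ← 0.53·1.165 = 0.617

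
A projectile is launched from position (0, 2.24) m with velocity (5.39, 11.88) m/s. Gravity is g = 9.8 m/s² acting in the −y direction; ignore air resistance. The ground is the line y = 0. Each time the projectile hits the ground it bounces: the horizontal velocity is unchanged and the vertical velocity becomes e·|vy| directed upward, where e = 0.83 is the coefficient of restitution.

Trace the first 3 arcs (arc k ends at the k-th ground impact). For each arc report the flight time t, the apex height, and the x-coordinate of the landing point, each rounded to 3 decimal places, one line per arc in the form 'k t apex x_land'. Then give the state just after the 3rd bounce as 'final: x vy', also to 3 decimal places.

Arc 1: start y=2.240, vy=11.880 → t=2.600, apex=9.441, x_land=14.016, impact vy=-13.603
  bounce: vy ← 0.83·13.603 = 11.290
Arc 2: start y=0.000, vy=11.290 → t=2.304, apex=6.504, x_land=26.435, impact vy=-11.290
  bounce: vy ← 0.83·11.290 = 9.371
Arc 3: start y=0.000, vy=9.371 → t=1.912, apex=4.480, x_land=36.743, impact vy=-9.371
  bounce: vy ← 0.83·9.371 = 7.778

1 2.600 9.441 14.016
2 2.304 6.504 26.435
3 1.912 4.480 36.743
final: 36.743 7.778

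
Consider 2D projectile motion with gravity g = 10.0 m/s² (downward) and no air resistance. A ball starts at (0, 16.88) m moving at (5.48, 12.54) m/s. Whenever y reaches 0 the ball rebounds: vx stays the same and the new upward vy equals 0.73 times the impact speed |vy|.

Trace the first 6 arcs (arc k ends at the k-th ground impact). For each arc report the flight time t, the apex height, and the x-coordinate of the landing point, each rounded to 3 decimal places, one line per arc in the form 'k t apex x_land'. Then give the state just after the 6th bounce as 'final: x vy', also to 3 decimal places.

1 3.479 24.743 19.062
2 3.248 13.185 36.860
3 2.371 7.026 49.853
4 1.731 3.744 59.337
5 1.263 1.995 66.261
6 0.922 1.063 71.315
final: 71.315 3.366

Arc 1: start y=16.880, vy=12.540 → t=3.479, apex=24.743, x_land=19.062, impact vy=-22.245
  bounce: vy ← 0.73·22.245 = 16.239
Arc 2: start y=0.000, vy=16.239 → t=3.248, apex=13.185, x_land=36.860, impact vy=-16.239
  bounce: vy ← 0.73·16.239 = 11.854
Arc 3: start y=0.000, vy=11.854 → t=2.371, apex=7.026, x_land=49.853, impact vy=-11.854
  bounce: vy ← 0.73·11.854 = 8.654
Arc 4: start y=0.000, vy=8.654 → t=1.731, apex=3.744, x_land=59.337, impact vy=-8.654
  bounce: vy ← 0.73·8.654 = 6.317
Arc 5: start y=0.000, vy=6.317 → t=1.263, apex=1.995, x_land=66.261, impact vy=-6.317
  bounce: vy ← 0.73·6.317 = 4.612
Arc 6: start y=0.000, vy=4.612 → t=0.922, apex=1.063, x_land=71.315, impact vy=-4.612
  bounce: vy ← 0.73·4.612 = 3.366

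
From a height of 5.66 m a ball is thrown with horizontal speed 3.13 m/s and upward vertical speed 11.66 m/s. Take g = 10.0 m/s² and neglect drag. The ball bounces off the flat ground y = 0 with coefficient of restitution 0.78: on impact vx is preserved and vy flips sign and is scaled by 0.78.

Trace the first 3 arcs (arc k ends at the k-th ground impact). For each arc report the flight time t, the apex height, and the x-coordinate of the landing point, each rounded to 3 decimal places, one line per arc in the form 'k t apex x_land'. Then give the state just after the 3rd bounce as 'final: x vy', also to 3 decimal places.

Arc 1: start y=5.660, vy=11.660 → t=2.744, apex=12.458, x_land=8.590, impact vy=-15.785
  bounce: vy ← 0.78·15.785 = 12.312
Arc 2: start y=0.000, vy=12.312 → t=2.462, apex=7.579, x_land=16.298, impact vy=-12.312
  bounce: vy ← 0.78·12.312 = 9.603
Arc 3: start y=0.000, vy=9.603 → t=1.921, apex=4.611, x_land=22.309, impact vy=-9.603
  bounce: vy ← 0.78·9.603 = 7.491

1 2.744 12.458 8.590
2 2.462 7.579 16.298
3 1.921 4.611 22.309
final: 22.309 7.491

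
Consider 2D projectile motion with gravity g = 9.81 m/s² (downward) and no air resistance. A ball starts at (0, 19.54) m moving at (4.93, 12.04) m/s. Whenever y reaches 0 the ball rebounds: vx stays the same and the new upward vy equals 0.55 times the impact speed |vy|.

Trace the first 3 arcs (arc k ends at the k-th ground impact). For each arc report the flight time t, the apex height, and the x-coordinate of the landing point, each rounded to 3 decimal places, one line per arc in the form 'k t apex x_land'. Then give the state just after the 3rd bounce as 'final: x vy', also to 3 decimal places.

Arc 1: start y=19.540, vy=12.040 → t=3.570, apex=26.928, x_land=17.602, impact vy=-22.986
  bounce: vy ← 0.55·22.986 = 12.642
Arc 2: start y=0.000, vy=12.642 → t=2.577, apex=8.146, x_land=30.309, impact vy=-12.642
  bounce: vy ← 0.55·12.642 = 6.953
Arc 3: start y=0.000, vy=6.953 → t=1.418, apex=2.464, x_land=37.297, impact vy=-6.953
  bounce: vy ← 0.55·6.953 = 3.824

1 3.570 26.928 17.602
2 2.577 8.146 30.309
3 1.418 2.464 37.297
final: 37.297 3.824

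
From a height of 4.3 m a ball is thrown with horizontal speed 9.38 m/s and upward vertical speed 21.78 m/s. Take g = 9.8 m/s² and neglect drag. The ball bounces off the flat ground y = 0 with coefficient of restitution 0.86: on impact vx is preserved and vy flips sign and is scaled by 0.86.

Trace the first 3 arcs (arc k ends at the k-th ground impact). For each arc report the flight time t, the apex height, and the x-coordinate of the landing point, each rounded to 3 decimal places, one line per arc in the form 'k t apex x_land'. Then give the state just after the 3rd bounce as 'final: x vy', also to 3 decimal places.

Arc 1: start y=4.300, vy=21.780 → t=4.634, apex=28.502, x_land=43.469, impact vy=-23.636
  bounce: vy ← 0.86·23.636 = 20.327
Arc 2: start y=0.000, vy=20.327 → t=4.148, apex=21.080, x_land=82.381, impact vy=-20.327
  bounce: vy ← 0.86·20.327 = 17.481
Arc 3: start y=0.000, vy=17.481 → t=3.568, apex=15.591, x_land=115.844, impact vy=-17.481
  bounce: vy ← 0.86·17.481 = 15.034

1 4.634 28.502 43.469
2 4.148 21.080 82.381
3 3.568 15.591 115.844
final: 115.844 15.034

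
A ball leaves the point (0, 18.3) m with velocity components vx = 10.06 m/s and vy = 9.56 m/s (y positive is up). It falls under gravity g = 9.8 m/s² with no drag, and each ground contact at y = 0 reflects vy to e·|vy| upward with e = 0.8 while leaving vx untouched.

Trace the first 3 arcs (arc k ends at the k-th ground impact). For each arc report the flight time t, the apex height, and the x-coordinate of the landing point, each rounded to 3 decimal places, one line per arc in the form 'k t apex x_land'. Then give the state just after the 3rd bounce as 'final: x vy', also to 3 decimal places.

Arc 1: start y=18.300, vy=9.560 → t=3.140, apex=22.963, x_land=31.591, impact vy=-21.215
  bounce: vy ← 0.8·21.215 = 16.972
Arc 2: start y=0.000, vy=16.972 → t=3.464, apex=14.696, x_land=66.436, impact vy=-16.972
  bounce: vy ← 0.8·16.972 = 13.578
Arc 3: start y=0.000, vy=13.578 → t=2.771, apex=9.406, x_land=94.311, impact vy=-13.578
  bounce: vy ← 0.8·13.578 = 10.862

1 3.140 22.963 31.591
2 3.464 14.696 66.436
3 2.771 9.406 94.311
final: 94.311 10.862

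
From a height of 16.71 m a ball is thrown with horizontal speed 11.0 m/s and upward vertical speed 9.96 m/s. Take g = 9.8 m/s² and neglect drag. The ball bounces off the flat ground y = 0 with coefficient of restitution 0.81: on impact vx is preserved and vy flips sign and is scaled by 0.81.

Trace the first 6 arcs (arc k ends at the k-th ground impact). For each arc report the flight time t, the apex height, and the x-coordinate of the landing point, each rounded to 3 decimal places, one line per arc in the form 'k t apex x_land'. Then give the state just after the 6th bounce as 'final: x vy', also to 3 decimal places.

1 3.124 21.771 34.366
2 3.415 14.284 71.928
3 2.766 9.372 102.354
4 2.240 6.149 126.999
5 1.815 4.034 146.961
6 1.470 2.647 163.130
final: 163.130 5.834

Arc 1: start y=16.710, vy=9.960 → t=3.124, apex=21.771, x_land=34.366, impact vy=-20.657
  bounce: vy ← 0.81·20.657 = 16.732
Arc 2: start y=0.000, vy=16.732 → t=3.415, apex=14.284, x_land=71.928, impact vy=-16.732
  bounce: vy ← 0.81·16.732 = 13.553
Arc 3: start y=0.000, vy=13.553 → t=2.766, apex=9.372, x_land=102.354, impact vy=-13.553
  bounce: vy ← 0.81·13.553 = 10.978
Arc 4: start y=0.000, vy=10.978 → t=2.240, apex=6.149, x_land=126.999, impact vy=-10.978
  bounce: vy ← 0.81·10.978 = 8.892
Arc 5: start y=0.000, vy=8.892 → t=1.815, apex=4.034, x_land=146.961, impact vy=-8.892
  bounce: vy ← 0.81·8.892 = 7.203
Arc 6: start y=0.000, vy=7.203 → t=1.470, apex=2.647, x_land=163.130, impact vy=-7.203
  bounce: vy ← 0.81·7.203 = 5.834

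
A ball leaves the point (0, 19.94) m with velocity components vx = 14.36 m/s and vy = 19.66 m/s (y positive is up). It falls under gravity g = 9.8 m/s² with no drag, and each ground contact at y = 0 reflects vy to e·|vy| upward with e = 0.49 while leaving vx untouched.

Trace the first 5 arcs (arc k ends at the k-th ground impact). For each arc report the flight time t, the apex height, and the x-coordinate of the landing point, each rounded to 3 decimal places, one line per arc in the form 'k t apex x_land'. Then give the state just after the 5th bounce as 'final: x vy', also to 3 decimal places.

Arc 1: start y=19.940, vy=19.660 → t=4.851, apex=39.660, x_land=69.662, impact vy=-27.881
  bounce: vy ← 0.49·27.881 = 13.662
Arc 2: start y=0.000, vy=13.662 → t=2.788, apex=9.522, x_land=109.699, impact vy=-13.662
  bounce: vy ← 0.49·13.662 = 6.694
Arc 3: start y=0.000, vy=6.694 → t=1.366, apex=2.286, x_land=129.317, impact vy=-6.694
  bounce: vy ← 0.49·6.694 = 3.280
Arc 4: start y=0.000, vy=3.280 → t=0.669, apex=0.549, x_land=138.930, impact vy=-3.280
  bounce: vy ← 0.49·3.280 = 1.607
Arc 5: start y=0.000, vy=1.607 → t=0.328, apex=0.132, x_land=143.640, impact vy=-1.607
  bounce: vy ← 0.49·1.607 = 0.788

1 4.851 39.660 69.662
2 2.788 9.522 109.699
3 1.366 2.286 129.317
4 0.669 0.549 138.930
5 0.328 0.132 143.640
final: 143.640 0.788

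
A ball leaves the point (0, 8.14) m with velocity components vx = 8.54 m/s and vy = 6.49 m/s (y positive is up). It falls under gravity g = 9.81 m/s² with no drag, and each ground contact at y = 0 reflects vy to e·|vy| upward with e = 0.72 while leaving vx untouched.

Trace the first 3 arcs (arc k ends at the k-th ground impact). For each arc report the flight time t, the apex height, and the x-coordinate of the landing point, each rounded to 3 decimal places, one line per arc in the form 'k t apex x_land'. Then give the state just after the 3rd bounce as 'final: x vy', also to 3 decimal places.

1 2.110 10.287 18.017
2 2.085 5.333 35.826
3 1.501 2.764 48.649
final: 48.649 5.303

Arc 1: start y=8.140, vy=6.490 → t=2.110, apex=10.287, x_land=18.017, impact vy=-14.207
  bounce: vy ← 0.72·14.207 = 10.229
Arc 2: start y=0.000, vy=10.229 → t=2.085, apex=5.333, x_land=35.826, impact vy=-10.229
  bounce: vy ← 0.72·10.229 = 7.365
Arc 3: start y=0.000, vy=7.365 → t=1.501, apex=2.764, x_land=48.649, impact vy=-7.365
  bounce: vy ← 0.72·7.365 = 5.303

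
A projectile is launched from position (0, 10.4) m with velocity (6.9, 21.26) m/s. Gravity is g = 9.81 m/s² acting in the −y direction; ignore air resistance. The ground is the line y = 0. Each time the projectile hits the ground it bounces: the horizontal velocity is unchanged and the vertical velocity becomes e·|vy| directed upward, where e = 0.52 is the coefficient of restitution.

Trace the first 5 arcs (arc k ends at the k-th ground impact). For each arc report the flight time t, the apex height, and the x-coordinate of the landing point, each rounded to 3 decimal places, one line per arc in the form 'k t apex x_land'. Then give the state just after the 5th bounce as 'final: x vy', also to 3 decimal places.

Arc 1: start y=10.400, vy=21.260 → t=4.778, apex=33.437, x_land=32.969, impact vy=-25.613
  bounce: vy ← 0.52·25.613 = 13.319
Arc 2: start y=0.000, vy=13.319 → t=2.715, apex=9.041, x_land=51.705, impact vy=-13.319
  bounce: vy ← 0.52·13.319 = 6.926
Arc 3: start y=0.000, vy=6.926 → t=1.412, apex=2.445, x_land=61.448, impact vy=-6.926
  bounce: vy ← 0.52·6.926 = 3.601
Arc 4: start y=0.000, vy=3.601 → t=0.734, apex=0.661, x_land=66.514, impact vy=-3.601
  bounce: vy ← 0.52·3.601 = 1.873
Arc 5: start y=0.000, vy=1.873 → t=0.382, apex=0.179, x_land=69.148, impact vy=-1.873
  bounce: vy ← 0.52·1.873 = 0.974

1 4.778 33.437 32.969
2 2.715 9.041 51.705
3 1.412 2.445 61.448
4 0.734 0.661 66.514
5 0.382 0.179 69.148
final: 69.148 0.974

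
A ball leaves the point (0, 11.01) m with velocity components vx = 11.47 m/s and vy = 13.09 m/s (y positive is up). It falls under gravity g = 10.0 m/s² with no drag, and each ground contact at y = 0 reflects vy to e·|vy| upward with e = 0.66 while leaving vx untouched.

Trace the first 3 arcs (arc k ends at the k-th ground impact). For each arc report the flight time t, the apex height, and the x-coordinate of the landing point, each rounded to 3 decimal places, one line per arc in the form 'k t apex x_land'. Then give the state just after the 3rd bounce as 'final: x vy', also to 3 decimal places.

Arc 1: start y=11.010, vy=13.090 → t=3.288, apex=19.577, x_land=37.711, impact vy=-19.788
  bounce: vy ← 0.66·19.788 = 13.060
Arc 2: start y=0.000, vy=13.060 → t=2.612, apex=8.528, x_land=67.670, impact vy=-13.060
  bounce: vy ← 0.66·13.060 = 8.619
Arc 3: start y=0.000, vy=8.619 → t=1.724, apex=3.715, x_land=87.443, impact vy=-8.619
  bounce: vy ← 0.66·8.619 = 5.689

1 3.288 19.577 37.711
2 2.612 8.528 67.670
3 1.724 3.715 87.443
final: 87.443 5.689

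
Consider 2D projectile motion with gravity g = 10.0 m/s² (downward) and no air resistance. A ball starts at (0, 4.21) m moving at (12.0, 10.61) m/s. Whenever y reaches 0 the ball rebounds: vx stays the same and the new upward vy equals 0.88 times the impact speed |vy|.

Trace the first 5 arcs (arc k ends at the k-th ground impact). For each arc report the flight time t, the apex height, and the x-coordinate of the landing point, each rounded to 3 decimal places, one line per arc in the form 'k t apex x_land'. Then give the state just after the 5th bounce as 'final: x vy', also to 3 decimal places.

Arc 1: start y=4.210, vy=10.610 → t=2.464, apex=9.839, x_land=29.565, impact vy=-14.028
  bounce: vy ← 0.88·14.028 = 12.344
Arc 2: start y=0.000, vy=12.344 → t=2.469, apex=7.619, x_land=59.191, impact vy=-12.344
  bounce: vy ← 0.88·12.344 = 10.863
Arc 3: start y=0.000, vy=10.863 → t=2.173, apex=5.900, x_land=85.262, impact vy=-10.863
  bounce: vy ← 0.88·10.863 = 9.559
Arc 4: start y=0.000, vy=9.559 → t=1.912, apex=4.569, x_land=108.205, impact vy=-9.559
  bounce: vy ← 0.88·9.559 = 8.412
Arc 5: start y=0.000, vy=8.412 → t=1.682, apex=3.538, x_land=128.394, impact vy=-8.412
  bounce: vy ← 0.88·8.412 = 7.403

1 2.464 9.839 29.565
2 2.469 7.619 59.191
3 2.173 5.900 85.262
4 1.912 4.569 108.205
5 1.682 3.538 128.394
final: 128.394 7.403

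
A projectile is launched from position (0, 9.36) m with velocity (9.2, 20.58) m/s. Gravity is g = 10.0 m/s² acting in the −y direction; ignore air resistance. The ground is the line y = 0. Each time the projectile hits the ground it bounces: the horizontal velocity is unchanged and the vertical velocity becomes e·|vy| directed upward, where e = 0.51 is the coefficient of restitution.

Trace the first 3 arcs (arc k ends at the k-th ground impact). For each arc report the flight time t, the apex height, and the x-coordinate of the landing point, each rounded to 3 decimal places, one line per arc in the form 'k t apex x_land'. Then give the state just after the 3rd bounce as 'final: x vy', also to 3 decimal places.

1 4.529 30.537 41.670
2 2.521 7.943 64.860
3 1.286 2.066 76.688
final: 76.688 3.278

Arc 1: start y=9.360, vy=20.580 → t=4.529, apex=30.537, x_land=41.670, impact vy=-24.713
  bounce: vy ← 0.51·24.713 = 12.604
Arc 2: start y=0.000, vy=12.604 → t=2.521, apex=7.943, x_land=64.860, impact vy=-12.604
  bounce: vy ← 0.51·12.604 = 6.428
Arc 3: start y=0.000, vy=6.428 → t=1.286, apex=2.066, x_land=76.688, impact vy=-6.428
  bounce: vy ← 0.51·6.428 = 3.278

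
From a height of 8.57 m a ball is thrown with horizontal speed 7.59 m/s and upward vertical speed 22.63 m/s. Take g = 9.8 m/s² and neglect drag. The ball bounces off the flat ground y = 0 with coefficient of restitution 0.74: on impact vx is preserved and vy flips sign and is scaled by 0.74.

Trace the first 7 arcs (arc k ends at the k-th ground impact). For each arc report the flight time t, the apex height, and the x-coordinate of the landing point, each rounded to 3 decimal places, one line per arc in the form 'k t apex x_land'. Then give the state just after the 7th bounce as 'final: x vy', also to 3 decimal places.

Arc 1: start y=8.570, vy=22.630 → t=4.970, apex=34.698, x_land=37.724, impact vy=-26.079
  bounce: vy ← 0.74·26.079 = 19.298
Arc 2: start y=0.000, vy=19.298 → t=3.938, apex=19.001, x_land=67.617, impact vy=-19.298
  bounce: vy ← 0.74·19.298 = 14.281
Arc 3: start y=0.000, vy=14.281 → t=2.914, apex=10.405, x_land=89.737, impact vy=-14.281
  bounce: vy ← 0.74·14.281 = 10.568
Arc 4: start y=0.000, vy=10.568 → t=2.157, apex=5.698, x_land=106.106, impact vy=-10.568
  bounce: vy ← 0.74·10.568 = 7.820
Arc 5: start y=0.000, vy=7.820 → t=1.596, apex=3.120, x_land=118.219, impact vy=-7.820
  bounce: vy ← 0.74·7.820 = 5.787
Arc 6: start y=0.000, vy=5.787 → t=1.181, apex=1.709, x_land=127.183, impact vy=-5.787
  bounce: vy ← 0.74·5.787 = 4.282
Arc 7: start y=0.000, vy=4.282 → t=0.874, apex=0.936, x_land=133.816, impact vy=-4.282
  bounce: vy ← 0.74·4.282 = 3.169

1 4.970 34.698 37.724
2 3.938 19.001 67.617
3 2.914 10.405 89.737
4 2.157 5.698 106.106
5 1.596 3.120 118.219
6 1.181 1.709 127.183
7 0.874 0.936 133.816
final: 133.816 3.169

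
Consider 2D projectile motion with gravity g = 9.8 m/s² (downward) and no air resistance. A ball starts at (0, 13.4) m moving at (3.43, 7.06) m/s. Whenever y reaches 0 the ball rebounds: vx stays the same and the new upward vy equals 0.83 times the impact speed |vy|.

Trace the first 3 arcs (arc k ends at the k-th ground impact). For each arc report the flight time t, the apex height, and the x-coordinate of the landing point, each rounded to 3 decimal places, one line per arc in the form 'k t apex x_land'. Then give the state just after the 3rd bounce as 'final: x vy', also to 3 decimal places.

Arc 1: start y=13.400, vy=7.060 → t=2.524, apex=15.943, x_land=8.658, impact vy=-17.677
  bounce: vy ← 0.83·17.677 = 14.672
Arc 2: start y=0.000, vy=14.672 → t=2.994, apex=10.983, x_land=18.928, impact vy=-14.672
  bounce: vy ← 0.83·14.672 = 12.178
Arc 3: start y=0.000, vy=12.178 → t=2.485, apex=7.566, x_land=27.453, impact vy=-12.178
  bounce: vy ← 0.83·12.178 = 10.108

1 2.524 15.943 8.658
2 2.994 10.983 18.928
3 2.485 7.566 27.453
final: 27.453 10.108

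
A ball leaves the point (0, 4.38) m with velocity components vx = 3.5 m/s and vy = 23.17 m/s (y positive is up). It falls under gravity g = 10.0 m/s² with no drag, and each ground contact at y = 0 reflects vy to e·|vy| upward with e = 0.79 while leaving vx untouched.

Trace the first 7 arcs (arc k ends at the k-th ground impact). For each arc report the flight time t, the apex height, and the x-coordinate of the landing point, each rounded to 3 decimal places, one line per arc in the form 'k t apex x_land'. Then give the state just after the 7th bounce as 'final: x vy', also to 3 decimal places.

Arc 1: start y=4.380, vy=23.170 → t=4.816, apex=31.222, x_land=16.856, impact vy=-24.989
  bounce: vy ← 0.79·24.989 = 19.741
Arc 2: start y=0.000, vy=19.741 → t=3.948, apex=19.486, x_land=30.675, impact vy=-19.741
  bounce: vy ← 0.79·19.741 = 15.596
Arc 3: start y=0.000, vy=15.596 → t=3.119, apex=12.161, x_land=41.591, impact vy=-15.596
  bounce: vy ← 0.79·15.596 = 12.321
Arc 4: start y=0.000, vy=12.321 → t=2.464, apex=7.590, x_land=50.216, impact vy=-12.321
  bounce: vy ← 0.79·12.321 = 9.733
Arc 5: start y=0.000, vy=9.733 → t=1.947, apex=4.737, x_land=57.029, impact vy=-9.733
  bounce: vy ← 0.79·9.733 = 7.689
Arc 6: start y=0.000, vy=7.689 → t=1.538, apex=2.956, x_land=62.412, impact vy=-7.689
  bounce: vy ← 0.79·7.689 = 6.075
Arc 7: start y=0.000, vy=6.075 → t=1.215, apex=1.845, x_land=66.664, impact vy=-6.075
  bounce: vy ← 0.79·6.075 = 4.799

1 4.816 31.222 16.856
2 3.948 19.486 30.675
3 3.119 12.161 41.591
4 2.464 7.590 50.216
5 1.947 4.737 57.029
6 1.538 2.956 62.412
7 1.215 1.845 66.664
final: 66.664 4.799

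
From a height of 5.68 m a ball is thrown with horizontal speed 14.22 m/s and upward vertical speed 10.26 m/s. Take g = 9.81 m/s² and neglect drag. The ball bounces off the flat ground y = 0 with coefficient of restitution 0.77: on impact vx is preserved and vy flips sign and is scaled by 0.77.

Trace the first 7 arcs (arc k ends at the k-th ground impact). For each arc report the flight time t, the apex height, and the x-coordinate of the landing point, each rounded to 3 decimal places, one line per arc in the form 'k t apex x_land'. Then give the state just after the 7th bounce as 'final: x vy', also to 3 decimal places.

1 2.546 11.045 36.211
2 2.311 6.549 69.073
3 1.779 3.883 94.376
4 1.370 2.302 113.860
5 1.055 1.365 128.862
6 0.812 0.809 140.414
7 0.626 0.480 149.309
final: 149.309 2.363

Arc 1: start y=5.680, vy=10.260 → t=2.546, apex=11.045, x_land=36.211, impact vy=-14.721
  bounce: vy ← 0.77·14.721 = 11.335
Arc 2: start y=0.000, vy=11.335 → t=2.311, apex=6.549, x_land=69.073, impact vy=-11.335
  bounce: vy ← 0.77·11.335 = 8.728
Arc 3: start y=0.000, vy=8.728 → t=1.779, apex=3.883, x_land=94.376, impact vy=-8.728
  bounce: vy ← 0.77·8.728 = 6.721
Arc 4: start y=0.000, vy=6.721 → t=1.370, apex=2.302, x_land=113.860, impact vy=-6.721
  bounce: vy ← 0.77·6.721 = 5.175
Arc 5: start y=0.000, vy=5.175 → t=1.055, apex=1.365, x_land=128.862, impact vy=-5.175
  bounce: vy ← 0.77·5.175 = 3.985
Arc 6: start y=0.000, vy=3.985 → t=0.812, apex=0.809, x_land=140.414, impact vy=-3.985
  bounce: vy ← 0.77·3.985 = 3.068
Arc 7: start y=0.000, vy=3.068 → t=0.626, apex=0.480, x_land=149.309, impact vy=-3.068
  bounce: vy ← 0.77·3.068 = 2.363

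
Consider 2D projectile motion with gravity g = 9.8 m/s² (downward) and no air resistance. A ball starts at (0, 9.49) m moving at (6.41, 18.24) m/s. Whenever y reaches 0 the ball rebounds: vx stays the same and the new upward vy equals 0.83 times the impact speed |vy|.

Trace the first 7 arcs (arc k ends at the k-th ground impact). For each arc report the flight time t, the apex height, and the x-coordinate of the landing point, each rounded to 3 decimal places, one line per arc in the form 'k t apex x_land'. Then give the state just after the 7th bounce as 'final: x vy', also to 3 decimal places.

1 4.185 26.464 26.827
2 3.858 18.231 51.556
3 3.202 12.560 72.080
4 2.658 8.652 89.116
5 2.206 5.961 103.255
6 1.831 4.106 114.991
7 1.520 2.829 124.732
final: 124.732 6.180

Arc 1: start y=9.490, vy=18.240 → t=4.185, apex=26.464, x_land=26.827, impact vy=-22.775
  bounce: vy ← 0.83·22.775 = 18.903
Arc 2: start y=0.000, vy=18.903 → t=3.858, apex=18.231, x_land=51.556, impact vy=-18.903
  bounce: vy ← 0.83·18.903 = 15.690
Arc 3: start y=0.000, vy=15.690 → t=3.202, apex=12.560, x_land=72.080, impact vy=-15.690
  bounce: vy ← 0.83·15.690 = 13.022
Arc 4: start y=0.000, vy=13.022 → t=2.658, apex=8.652, x_land=89.116, impact vy=-13.022
  bounce: vy ← 0.83·13.022 = 10.809
Arc 5: start y=0.000, vy=10.809 → t=2.206, apex=5.961, x_land=103.255, impact vy=-10.809
  bounce: vy ← 0.83·10.809 = 8.971
Arc 6: start y=0.000, vy=8.971 → t=1.831, apex=4.106, x_land=114.991, impact vy=-8.971
  bounce: vy ← 0.83·8.971 = 7.446
Arc 7: start y=0.000, vy=7.446 → t=1.520, apex=2.829, x_land=124.732, impact vy=-7.446
  bounce: vy ← 0.83·7.446 = 6.180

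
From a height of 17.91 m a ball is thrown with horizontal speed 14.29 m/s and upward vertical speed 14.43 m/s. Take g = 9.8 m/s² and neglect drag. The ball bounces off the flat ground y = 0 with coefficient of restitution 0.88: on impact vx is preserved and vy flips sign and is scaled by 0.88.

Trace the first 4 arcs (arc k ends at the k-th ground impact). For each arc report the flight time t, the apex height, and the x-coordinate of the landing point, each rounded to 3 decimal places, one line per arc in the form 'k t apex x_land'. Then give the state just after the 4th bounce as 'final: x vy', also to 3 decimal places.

Arc 1: start y=17.910, vy=14.430 → t=3.886, apex=28.534, x_land=55.525, impact vy=-23.649
  bounce: vy ← 0.88·23.649 = 20.811
Arc 2: start y=0.000, vy=20.811 → t=4.247, apex=22.097, x_land=116.216, impact vy=-20.811
  bounce: vy ← 0.88·20.811 = 18.314
Arc 3: start y=0.000, vy=18.314 → t=3.737, apex=17.112, x_land=169.624, impact vy=-18.314
  bounce: vy ← 0.88·18.314 = 16.116
Arc 4: start y=0.000, vy=16.116 → t=3.289, apex=13.251, x_land=216.624, impact vy=-16.116
  bounce: vy ← 0.88·16.116 = 14.182

1 3.886 28.534 55.525
2 4.247 22.097 116.216
3 3.737 17.112 169.624
4 3.289 13.251 216.624
final: 216.624 14.182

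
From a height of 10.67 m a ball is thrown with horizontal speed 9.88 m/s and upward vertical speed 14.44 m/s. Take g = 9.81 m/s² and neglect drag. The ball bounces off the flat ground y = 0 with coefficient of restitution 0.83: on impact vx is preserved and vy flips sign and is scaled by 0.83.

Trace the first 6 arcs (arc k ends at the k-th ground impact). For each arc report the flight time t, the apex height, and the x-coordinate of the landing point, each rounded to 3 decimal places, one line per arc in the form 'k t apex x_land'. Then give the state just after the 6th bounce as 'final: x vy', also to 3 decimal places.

1 3.556 21.298 35.131
2 3.459 14.672 69.306
3 2.871 10.107 97.671
4 2.383 6.963 121.214
5 1.978 4.797 140.755
6 1.642 3.305 156.974
final: 156.974 6.683

Arc 1: start y=10.670, vy=14.440 → t=3.556, apex=21.298, x_land=35.131, impact vy=-20.442
  bounce: vy ← 0.83·20.442 = 16.967
Arc 2: start y=0.000, vy=16.967 → t=3.459, apex=14.672, x_land=69.306, impact vy=-16.967
  bounce: vy ← 0.83·16.967 = 14.082
Arc 3: start y=0.000, vy=14.082 → t=2.871, apex=10.107, x_land=97.671, impact vy=-14.082
  bounce: vy ← 0.83·14.082 = 11.688
Arc 4: start y=0.000, vy=11.688 → t=2.383, apex=6.963, x_land=121.214, impact vy=-11.688
  bounce: vy ← 0.83·11.688 = 9.701
Arc 5: start y=0.000, vy=9.701 → t=1.978, apex=4.797, x_land=140.755, impact vy=-9.701
  bounce: vy ← 0.83·9.701 = 8.052
Arc 6: start y=0.000, vy=8.052 → t=1.642, apex=3.305, x_land=156.974, impact vy=-8.052
  bounce: vy ← 0.83·8.052 = 6.683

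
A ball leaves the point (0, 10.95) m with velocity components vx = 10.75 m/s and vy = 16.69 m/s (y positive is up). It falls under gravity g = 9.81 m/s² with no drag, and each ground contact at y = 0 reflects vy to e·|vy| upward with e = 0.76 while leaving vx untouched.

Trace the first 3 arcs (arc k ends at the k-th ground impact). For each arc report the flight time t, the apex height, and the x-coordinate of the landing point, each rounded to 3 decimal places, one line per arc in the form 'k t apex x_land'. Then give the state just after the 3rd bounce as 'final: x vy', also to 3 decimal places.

Arc 1: start y=10.950, vy=16.690 → t=3.966, apex=25.148, x_land=42.630, impact vy=-22.212
  bounce: vy ← 0.76·22.212 = 16.881
Arc 2: start y=0.000, vy=16.881 → t=3.442, apex=14.525, x_land=79.628, impact vy=-16.881
  bounce: vy ← 0.76·16.881 = 12.830
Arc 3: start y=0.000, vy=12.830 → t=2.616, apex=8.390, x_land=107.747, impact vy=-12.830
  bounce: vy ← 0.76·12.830 = 9.751

1 3.966 25.148 42.630
2 3.442 14.525 79.628
3 2.616 8.390 107.747
final: 107.747 9.751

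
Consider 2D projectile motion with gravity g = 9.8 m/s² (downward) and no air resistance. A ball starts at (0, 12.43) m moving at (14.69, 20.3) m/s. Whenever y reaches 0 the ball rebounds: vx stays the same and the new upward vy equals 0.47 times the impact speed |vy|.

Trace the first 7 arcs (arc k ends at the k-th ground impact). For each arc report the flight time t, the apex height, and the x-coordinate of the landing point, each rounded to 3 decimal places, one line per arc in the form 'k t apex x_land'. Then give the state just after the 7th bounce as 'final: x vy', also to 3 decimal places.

1 4.684 33.455 68.814
2 2.456 7.390 104.895
3 1.154 1.632 121.853
4 0.543 0.361 129.824
5 0.255 0.080 133.570
6 0.120 0.018 135.330
7 0.056 0.004 136.158
final: 136.158 0.130

Arc 1: start y=12.430, vy=20.300 → t=4.684, apex=33.455, x_land=68.814, impact vy=-25.607
  bounce: vy ← 0.47·25.607 = 12.035
Arc 2: start y=0.000, vy=12.035 → t=2.456, apex=7.390, x_land=104.895, impact vy=-12.035
  bounce: vy ← 0.47·12.035 = 5.657
Arc 3: start y=0.000, vy=5.657 → t=1.154, apex=1.632, x_land=121.853, impact vy=-5.657
  bounce: vy ← 0.47·5.657 = 2.659
Arc 4: start y=0.000, vy=2.659 → t=0.543, apex=0.361, x_land=129.824, impact vy=-2.659
  bounce: vy ← 0.47·2.659 = 1.250
Arc 5: start y=0.000, vy=1.250 → t=0.255, apex=0.080, x_land=133.570, impact vy=-1.250
  bounce: vy ← 0.47·1.250 = 0.587
Arc 6: start y=0.000, vy=0.587 → t=0.120, apex=0.018, x_land=135.330, impact vy=-0.587
  bounce: vy ← 0.47·0.587 = 0.276
Arc 7: start y=0.000, vy=0.276 → t=0.056, apex=0.004, x_land=136.158, impact vy=-0.276
  bounce: vy ← 0.47·0.276 = 0.130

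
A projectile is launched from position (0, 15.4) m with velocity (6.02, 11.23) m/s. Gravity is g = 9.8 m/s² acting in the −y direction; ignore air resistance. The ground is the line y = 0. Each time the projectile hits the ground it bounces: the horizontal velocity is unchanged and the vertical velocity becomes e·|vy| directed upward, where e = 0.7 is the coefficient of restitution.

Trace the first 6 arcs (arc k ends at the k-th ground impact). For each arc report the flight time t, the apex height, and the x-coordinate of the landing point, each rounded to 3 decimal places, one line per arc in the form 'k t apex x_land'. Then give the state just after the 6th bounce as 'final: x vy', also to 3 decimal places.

1 3.257 21.834 19.606
2 2.955 10.699 37.397
3 2.069 5.242 49.851
4 1.448 2.569 58.568
5 1.014 1.259 64.670
6 0.710 0.617 68.942
final: 68.942 2.434

Arc 1: start y=15.400, vy=11.230 → t=3.257, apex=21.834, x_land=19.606, impact vy=-20.687
  bounce: vy ← 0.7·20.687 = 14.481
Arc 2: start y=0.000, vy=14.481 → t=2.955, apex=10.699, x_land=37.397, impact vy=-14.481
  bounce: vy ← 0.7·14.481 = 10.137
Arc 3: start y=0.000, vy=10.137 → t=2.069, apex=5.242, x_land=49.851, impact vy=-10.137
  bounce: vy ← 0.7·10.137 = 7.096
Arc 4: start y=0.000, vy=7.096 → t=1.448, apex=2.569, x_land=58.568, impact vy=-7.096
  bounce: vy ← 0.7·7.096 = 4.967
Arc 5: start y=0.000, vy=4.967 → t=1.014, apex=1.259, x_land=64.670, impact vy=-4.967
  bounce: vy ← 0.7·4.967 = 3.477
Arc 6: start y=0.000, vy=3.477 → t=0.710, apex=0.617, x_land=68.942, impact vy=-3.477
  bounce: vy ← 0.7·3.477 = 2.434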